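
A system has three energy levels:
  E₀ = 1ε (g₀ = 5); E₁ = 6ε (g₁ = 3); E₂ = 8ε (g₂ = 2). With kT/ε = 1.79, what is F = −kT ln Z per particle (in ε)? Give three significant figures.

Eᵢ/kT = 0.55866, 3.3520, 4.4693.
Z = Σ gᵢe^(−Eᵢ/kT) = 5·e^(−0.55866) + 3·e^(−3.3520) + 2·e^(−4.4693) = 2.8599 + 0.10504 + 0.022911 = 2.9879.
F = −kT ln Z = −1.79 × ln(2.9879) = −1.79 × 1.0946 = -1.96 ε.

-1.96 ε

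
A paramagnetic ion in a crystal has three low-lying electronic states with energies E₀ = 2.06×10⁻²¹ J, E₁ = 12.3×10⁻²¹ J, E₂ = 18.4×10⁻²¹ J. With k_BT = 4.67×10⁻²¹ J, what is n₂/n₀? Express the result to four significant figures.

0.03023

n₂/n₀ = exp[−(E₂−E₀)/kT] = exp(−(16.34 ×10⁻²¹ J)/(4.67 ×10⁻²¹ J)) = exp(-3.49893) = 0.03023.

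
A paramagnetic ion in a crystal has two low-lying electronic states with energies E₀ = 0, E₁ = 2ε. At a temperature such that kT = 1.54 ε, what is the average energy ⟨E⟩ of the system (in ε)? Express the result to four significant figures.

Eᵢ/kT = 0, 1.29870.
Z = Σ e^(−Eᵢ/kT) = e^(−0) + e^(−1.29870) = 1.00000 + 0.272886 = 1.27289.
⟨E⟩ = Σ Eᵢ e^(−Eᵢ/kT) / Z = (0·1.00000 + 2·0.272886) / 1.27289 = 0.4288 ε.

0.4288 ε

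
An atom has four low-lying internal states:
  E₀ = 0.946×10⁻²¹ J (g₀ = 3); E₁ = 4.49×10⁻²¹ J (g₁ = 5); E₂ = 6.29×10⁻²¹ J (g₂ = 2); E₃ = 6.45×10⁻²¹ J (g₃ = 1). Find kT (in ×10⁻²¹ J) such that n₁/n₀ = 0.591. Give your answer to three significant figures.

3.42 ×10⁻²¹ J

n₁/n₀ = (g₁/g₀) exp[−(E₁−E₀)/kT] = 0.591.
⇒ (E₁−E₀)/kT = ln((5/3)/0.591) = ln(2.8201) = 1.0368.
kT = 3.544 ×10⁻²¹ J / 1.0368 = 3.42 ×10⁻²¹ J.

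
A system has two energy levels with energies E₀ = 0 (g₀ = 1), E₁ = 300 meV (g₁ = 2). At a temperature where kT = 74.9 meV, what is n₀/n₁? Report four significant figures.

n₀/n₁ = (g₀/g₁) exp[−(E₀−E₁)/kT] = (1/2) × exp(−(-300 meV)/(74.9 meV)) = (1/2) × exp(4.00534) = 27.45.

27.45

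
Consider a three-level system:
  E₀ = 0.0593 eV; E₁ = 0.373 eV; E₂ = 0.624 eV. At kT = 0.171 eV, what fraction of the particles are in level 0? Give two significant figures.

0.84

Eᵢ/kT = 0.3468, 2.181, 3.649.
Z = Σ e^(−Eᵢ/kT) = e^(−0.3468) + e^(−2.181) + e^(−3.649) = 0.7069 + 0.1129 + 0.02602 = 0.8458.
P₀ = e^(−E₀/kT) / Z = 0.7069/0.8458 = 0.84.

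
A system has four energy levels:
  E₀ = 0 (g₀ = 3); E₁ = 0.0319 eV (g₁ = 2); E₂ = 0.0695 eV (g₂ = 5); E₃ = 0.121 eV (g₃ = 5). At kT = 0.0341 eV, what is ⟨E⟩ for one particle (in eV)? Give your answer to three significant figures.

0.0192 eV

Eᵢ/kT = 0, 0.93548, 2.0381, 3.5484.
Z = Σ gᵢe^(−Eᵢ/kT) = 3·e^(−0) + 2·e^(−0.93548) + 5·e^(−2.0381) + 5·e^(−3.5484) = 3.0000 + 0.78479 + 0.65138 + 0.14385 = 4.5800.
⟨E⟩ = Σ Eᵢ gᵢe^(−Eᵢ/kT) / Z = (0·3.0000 + 0.0319·0.78479 + 0.0695·0.65138 + 0.121·0.14385) / 4.5800 = 0.0192 eV.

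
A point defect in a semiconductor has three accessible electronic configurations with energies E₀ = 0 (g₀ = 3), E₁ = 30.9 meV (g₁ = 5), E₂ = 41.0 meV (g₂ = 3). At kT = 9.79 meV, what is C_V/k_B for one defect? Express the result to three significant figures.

Eᵢ/kT = 0, 3.1563, 4.1879.
Z = Σ gᵢe^(−Eᵢ/kT) = 3·e^(−0) + 5·e^(−3.1563) + 3·e^(−4.1879) = 3.0000 + 0.21292 + 0.045534 = 3.2585.
⟨E⟩ = 2.5920 meV, ⟨E²⟩ = 85.880 meV².
C_V/k_B = (⟨E²⟩ − ⟨E⟩²)/(kT)² = (85.880 − 6.7185)/95.844 = 0.826.

0.826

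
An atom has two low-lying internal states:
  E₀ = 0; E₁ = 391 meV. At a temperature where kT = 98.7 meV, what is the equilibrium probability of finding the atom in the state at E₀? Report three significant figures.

0.981

Eᵢ/kT = 0, 3.9615.
Z = Σ e^(−Eᵢ/kT) = e^(−0) + e^(−3.9615) = 1.0000 + 0.019035 = 1.0190.
P₀ = e^(−E₀/kT) / Z = 1.0000/1.0190 = 0.981.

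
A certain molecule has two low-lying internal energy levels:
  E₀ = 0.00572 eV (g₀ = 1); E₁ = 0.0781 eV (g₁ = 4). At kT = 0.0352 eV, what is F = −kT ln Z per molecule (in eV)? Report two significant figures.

-0.0088 eV

Eᵢ/kT = 0.1625, 2.219.
Z = Σ gᵢe^(−Eᵢ/kT) = 1·e^(−0.1625) + 4·e^(−2.219) = 0.8500 + 0.4349 = 1.285.
F = −kT ln Z = −0.0352 × ln(1.285) = −0.0352 × 0.2508 = -0.0088 eV.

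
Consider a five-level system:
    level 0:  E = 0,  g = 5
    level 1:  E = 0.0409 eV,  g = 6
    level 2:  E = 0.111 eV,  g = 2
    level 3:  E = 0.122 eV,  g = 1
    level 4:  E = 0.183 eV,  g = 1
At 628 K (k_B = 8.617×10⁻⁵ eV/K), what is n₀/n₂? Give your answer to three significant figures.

k_BT = 8.617×10⁻⁵ × 628 K = 0.054115 eV.
n₀/n₂ = (g₀/g₂) exp[−(E₀−E₂)/kT] = (5/2) × exp(−(-0.111 eV)/(0.054115 eV)) = (5/2) × exp(2.0512) = 19.4.

19.4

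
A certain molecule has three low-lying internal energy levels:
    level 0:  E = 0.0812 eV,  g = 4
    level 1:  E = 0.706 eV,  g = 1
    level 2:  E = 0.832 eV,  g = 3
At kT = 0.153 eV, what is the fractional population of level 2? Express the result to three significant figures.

0.00549

Eᵢ/kT = 0.53072, 4.6144, 5.4379.
Z = Σ gᵢe^(−Eᵢ/kT) = 4·e^(−0.53072) + 1·e^(−4.6144) + 3·e^(−5.4379) = 2.3527 + 0.0099081 + 0.013046 = 2.3757.
P₂ = g₂ e^(−E₂/kT) / Z = 0.013046/2.3757 = 0.00549.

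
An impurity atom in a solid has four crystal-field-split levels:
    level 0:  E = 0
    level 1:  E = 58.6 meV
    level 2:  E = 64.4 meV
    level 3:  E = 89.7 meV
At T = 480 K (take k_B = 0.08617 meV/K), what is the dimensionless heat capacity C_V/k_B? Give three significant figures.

0.635

k_BT = 0.08617 × 480 K = 41.362 meV.
Eᵢ/kT = 0, 1.4168, 1.5570, 2.1687.
Z = Σ e^(−Eᵢ/kT) = e^(−0) + e^(−1.4168) + e^(−1.5570) + e^(−2.1687) = 1.0000 + 0.24249 + 0.21077 + 0.11433 = 1.5676.
⟨E⟩ = 24.266 meV, ⟨E²⟩ = 1675.7 meV².
C_V/k_B = (⟨E²⟩ − ⟨E⟩²)/(kT)² = (1675.7 − 588.84)/1710.8 = 0.635.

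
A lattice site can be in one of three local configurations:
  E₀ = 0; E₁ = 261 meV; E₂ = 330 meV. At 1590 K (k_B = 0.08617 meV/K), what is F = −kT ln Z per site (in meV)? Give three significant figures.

-29.3 meV

k_BT = 0.08617 × 1590 K = 137.01 meV.
Eᵢ/kT = 0, 1.9050, 2.4086.
Z = Σ e^(−Eᵢ/kT) = e^(−0) + e^(−1.9050) + e^(−2.4086) = 1.0000 + 0.14882 + 0.089941 = 1.2388.
F = −kT ln Z = −137.01 × ln(1.2388) = −137.01 × 0.21414 = -29.3 meV.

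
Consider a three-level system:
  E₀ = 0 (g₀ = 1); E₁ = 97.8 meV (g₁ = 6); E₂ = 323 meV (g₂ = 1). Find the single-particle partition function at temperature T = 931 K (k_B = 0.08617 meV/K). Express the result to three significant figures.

Z = 2.79

k_BT = 0.08617 × 931 K = 80.224 meV.
Eᵢ/kT = 0, 1.2191, 4.0262.
Z = Σ gᵢe^(−Eᵢ/kT) = 1·e^(−0) + 6·e^(−1.2191) + 1·e^(−4.0262) = 1.0000 + 1.7730 + 0.017842 = 2.7908.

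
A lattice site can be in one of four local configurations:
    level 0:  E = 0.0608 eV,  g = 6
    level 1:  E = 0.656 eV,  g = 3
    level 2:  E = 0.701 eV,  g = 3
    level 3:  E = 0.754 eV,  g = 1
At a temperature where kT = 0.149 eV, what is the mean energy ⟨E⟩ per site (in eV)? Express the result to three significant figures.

Eᵢ/kT = 0.40805, 4.4027, 4.7047, 5.0604.
Z = Σ gᵢe^(−Eᵢ/kT) = 6·e^(−0.40805) + 3·e^(−4.4027) + 3·e^(−4.7047) + 1·e^(−5.0604) = 3.9897 + 0.036733 + 0.027158 + 0.0063430 = 4.0599.
⟨E⟩ = Σ Eᵢ gᵢe^(−Eᵢ/kT) / Z = (0.0608·3.9897 + 0.656·0.036733 + 0.701·0.027158 + 0.754·0.0063430) / 4.0599 = 0.0716 eV.

0.0716 eV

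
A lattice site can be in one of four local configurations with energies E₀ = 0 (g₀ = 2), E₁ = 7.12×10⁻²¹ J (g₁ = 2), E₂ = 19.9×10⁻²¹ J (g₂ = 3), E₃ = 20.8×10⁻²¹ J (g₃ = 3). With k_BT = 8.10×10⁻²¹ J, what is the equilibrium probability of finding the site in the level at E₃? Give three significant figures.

0.0694

Eᵢ/kT = 0, 0.87901, 2.4568, 2.5679.
Z = Σ gᵢe^(−Eᵢ/kT) = 2·e^(−0) + 2·e^(−0.87901) + 3·e^(−2.4568) + 3·e^(−2.5679) = 2.0000 + 0.83039 + 0.25713 + 0.23009 = 3.3176.
P₃ = g₃ e^(−E₃/kT) / Z = 0.23009/3.3176 = 0.0694.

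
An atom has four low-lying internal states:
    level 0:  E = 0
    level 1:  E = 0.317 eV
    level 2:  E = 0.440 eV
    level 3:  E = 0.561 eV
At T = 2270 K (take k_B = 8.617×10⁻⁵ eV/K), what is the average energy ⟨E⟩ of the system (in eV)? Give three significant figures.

0.104 eV

k_BT = 8.617×10⁻⁵ × 2270 K = 0.19561 eV.
Eᵢ/kT = 0, 1.6206, 2.2494, 2.8680.
Z = Σ e^(−Eᵢ/kT) = e^(−0) + e^(−1.6206) + e^(−2.2494) + e^(−2.8680) = 1.0000 + 0.19778 + 0.10546 + 0.056812 = 1.3601.
⟨E⟩ = Σ Eᵢ e^(−Eᵢ/kT) / Z = (0·1.0000 + 0.317·0.19778 + 0.440·0.10546 + 0.561·0.056812) / 1.3601 = 0.104 eV.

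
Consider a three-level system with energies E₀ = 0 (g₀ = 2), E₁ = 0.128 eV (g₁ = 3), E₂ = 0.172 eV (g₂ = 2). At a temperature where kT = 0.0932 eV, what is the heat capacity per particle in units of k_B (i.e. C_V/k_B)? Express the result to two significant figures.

Eᵢ/kT = 0, 1.373, 1.845.
Z = Σ gᵢe^(−Eᵢ/kT) = 2·e^(−0) + 3·e^(−1.373) + 2·e^(−1.845) = 2.000 + 0.7600 + 0.3161 = 3.076.
⟨E⟩ = 0.04930 eV, ⟨E²⟩ = 0.007088 eV².
C_V/k_B = (⟨E²⟩ − ⟨E⟩²)/(kT)² = (0.007088 − 0.002430)/0.008686 = 0.54.

0.54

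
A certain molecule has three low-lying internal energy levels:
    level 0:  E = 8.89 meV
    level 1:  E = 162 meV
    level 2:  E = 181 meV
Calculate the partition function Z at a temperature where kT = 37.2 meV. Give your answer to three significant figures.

Eᵢ/kT = 0.23898, 4.3548, 4.8656.
Z = Σ e^(−Eᵢ/kT) = e^(−0.23898) + e^(−4.3548) + e^(−4.8656) = 0.78743 + 0.012845 + 0.0077072 = 0.80798.

Z = 0.808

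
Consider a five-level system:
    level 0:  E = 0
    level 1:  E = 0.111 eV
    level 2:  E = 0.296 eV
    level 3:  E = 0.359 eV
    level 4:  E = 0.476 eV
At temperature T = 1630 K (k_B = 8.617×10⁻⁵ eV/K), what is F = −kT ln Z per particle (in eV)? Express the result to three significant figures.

-0.0734 eV

k_BT = 8.617×10⁻⁵ × 1630 K = 0.14046 eV.
Eᵢ/kT = 0, 0.79026, 2.1074, 2.5559, 3.3889.
Z = Σ e^(−Eᵢ/kT) = e^(−0) + e^(−0.79026) + e^(−2.1074) + e^(−2.5559) + e^(−3.3889) = 1.0000 + 0.45373 + 0.12155 + 0.077622 + 0.033746 = 1.6866.
F = −kT ln Z = −0.14046 × ln(1.6866) = −0.14046 × 0.52271 = -0.0734 eV.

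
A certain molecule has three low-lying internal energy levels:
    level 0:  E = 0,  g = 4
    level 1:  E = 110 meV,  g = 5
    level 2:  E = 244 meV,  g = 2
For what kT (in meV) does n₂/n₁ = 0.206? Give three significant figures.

202 meV

n₂/n₁ = (g₂/g₁) exp[−(E₂−E₁)/kT] = 0.206.
⇒ (E₂−E₁)/kT = ln((2/5)/0.206) = ln(1.9417) = 0.66356.
kT = 134 meV / 0.66356 = 202 meV.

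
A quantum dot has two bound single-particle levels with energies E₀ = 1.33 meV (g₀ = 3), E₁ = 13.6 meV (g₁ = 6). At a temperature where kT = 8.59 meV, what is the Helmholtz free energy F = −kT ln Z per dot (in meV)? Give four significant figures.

-11.47 meV

Eᵢ/kT = 0.154831, 1.58324.
Z = Σ gᵢe^(−Eᵢ/kT) = 3·e^(−0.154831) + 6·e^(−1.58324) = 2.56968 + 1.23185 = 3.80153.
F = −kT ln Z = −8.59 × ln(3.80153) = −8.59 × 1.33540 = -11.47 meV.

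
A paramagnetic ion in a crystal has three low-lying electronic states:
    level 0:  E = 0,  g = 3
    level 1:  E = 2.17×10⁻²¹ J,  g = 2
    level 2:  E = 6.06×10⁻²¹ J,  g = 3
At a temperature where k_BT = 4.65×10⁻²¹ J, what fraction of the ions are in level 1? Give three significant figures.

0.247

Eᵢ/kT = 0, 0.46667, 1.3032.
Z = Σ gᵢe^(−Eᵢ/kT) = 3·e^(−0) + 2·e^(−0.46667) + 3·e^(−1.3032) = 3.0000 + 1.2542 + 0.81498 = 5.0692.
P₁ = g₁ e^(−E₁/kT) / Z = 1.2542/5.0692 = 0.247.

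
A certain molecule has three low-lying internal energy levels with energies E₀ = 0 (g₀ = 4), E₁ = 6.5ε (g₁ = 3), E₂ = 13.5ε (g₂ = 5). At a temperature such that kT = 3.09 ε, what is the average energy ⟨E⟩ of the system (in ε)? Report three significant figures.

Eᵢ/kT = 0, 2.1036, 4.3689.
Z = Σ gᵢe^(−Eᵢ/kT) = 4·e^(−0) + 3·e^(−2.1036) + 5·e^(−4.3689) = 4.0000 + 0.36605 + 0.063326 = 4.4294.
⟨E⟩ = Σ Eᵢ gᵢe^(−Eᵢ/kT) / Z = (0·4.0000 + 6.5·0.36605 + 13.5·0.063326) / 4.4294 = 0.730 ε.

0.730 ε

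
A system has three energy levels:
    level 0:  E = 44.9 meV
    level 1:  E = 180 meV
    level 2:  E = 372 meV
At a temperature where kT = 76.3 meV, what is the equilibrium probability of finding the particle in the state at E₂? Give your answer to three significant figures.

Eᵢ/kT = 0.58847, 2.3591, 4.8755.
Z = Σ e^(−Eᵢ/kT) = e^(−0.58847) + e^(−2.3591) + e^(−4.8755) = 0.55518 + 0.094505 + 0.0076313 = 0.65732.
P₂ = e^(−E₂/kT) / Z = 0.0076313/0.65732 = 0.0116.

0.0116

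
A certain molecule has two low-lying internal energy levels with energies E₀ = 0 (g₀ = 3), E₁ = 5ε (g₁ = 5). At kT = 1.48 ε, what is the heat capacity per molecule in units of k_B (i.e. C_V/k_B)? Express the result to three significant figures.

0.581

Eᵢ/kT = 0, 3.3784.
Z = Σ gᵢe^(−Eᵢ/kT) = 3·e^(−0) + 5·e^(−3.3784) = 3.0000 + 0.17051 = 3.1705.
⟨E⟩ = 0.26890 ε, ⟨E²⟩ = 1.3445 ε².
C_V/k_B = (⟨E²⟩ − ⟨E⟩²)/(kT)² = (1.3445 − 0.072307)/2.1904 = 0.581.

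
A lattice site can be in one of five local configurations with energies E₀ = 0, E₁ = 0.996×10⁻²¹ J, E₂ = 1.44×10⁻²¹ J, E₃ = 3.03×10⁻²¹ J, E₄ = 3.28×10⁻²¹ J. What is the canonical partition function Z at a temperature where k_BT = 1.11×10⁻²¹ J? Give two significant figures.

Z = 1.8

Eᵢ/kT = 0, 0.8973, 1.297, 2.730, 2.955.
Z = Σ e^(−Eᵢ/kT) = e^(−0) + e^(−0.8973) + e^(−1.297) + e^(−2.730) + e^(−2.955) = 1.000 + 0.4077 + 0.2734 + 0.06522 + 0.05208 = 1.798.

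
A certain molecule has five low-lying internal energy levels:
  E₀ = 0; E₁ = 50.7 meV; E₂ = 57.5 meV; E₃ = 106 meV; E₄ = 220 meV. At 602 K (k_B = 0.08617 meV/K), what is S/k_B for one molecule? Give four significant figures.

1.188

k_BT = 0.08617 × 602 K = 51.8743 meV.
Eᵢ/kT = 0, 0.977363, 1.10845, 2.04340, 4.24102.
Z = Σ e^(−Eᵢ/kT) = e^(−0) + e^(−0.977363) + e^(−1.10845) + e^(−2.04340) + e^(−4.24102) = 1.00000 + 0.376302 + 0.330070 + 0.129587 + 0.0143929 = 1.85035.
⟨E⟩ = Σ EᵢPᵢ = 29.7026 meV.
S/k_B = ln Z + ⟨E⟩/kT = ln(1.85035) + 29.7026/51.8743 = 0.615375 + 0.572588 = 1.188.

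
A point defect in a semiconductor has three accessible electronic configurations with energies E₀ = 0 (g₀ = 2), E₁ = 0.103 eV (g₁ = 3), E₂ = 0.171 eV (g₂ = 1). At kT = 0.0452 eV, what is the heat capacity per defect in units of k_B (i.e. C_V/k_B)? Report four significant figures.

Eᵢ/kT = 0, 2.27876, 3.78319.
Z = Σ gᵢe^(−Eᵢ/kT) = 2·e^(−0) + 3·e^(−2.27876) + 1·e^(−3.78319) = 2.00000 + 0.307233 + 0.0227500 = 2.32998.
⟨E⟩ = 0.0152513 eV, ⟨E²⟩ = 0.00168442 eV².
C_V/k_B = (⟨E²⟩ − ⟨E⟩²)/(kT)² = (0.00168442 − 0.000232602)/0.00204304 = 0.7106.

0.7106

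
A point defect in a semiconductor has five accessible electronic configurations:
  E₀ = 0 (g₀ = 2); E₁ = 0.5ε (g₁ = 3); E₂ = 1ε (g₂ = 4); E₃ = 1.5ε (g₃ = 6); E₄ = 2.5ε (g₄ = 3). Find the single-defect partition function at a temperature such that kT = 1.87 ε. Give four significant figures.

Z = 10.12

Eᵢ/kT = 0, 0.267380, 0.534759, 0.802139, 1.33690.
Z = Σ gᵢe^(−Eᵢ/kT) = 2·e^(−0) + 3·e^(−0.267380) + 4·e^(−0.534759) + 6·e^(−0.802139) + 3·e^(−1.33690) = 2.00000 + 2.29615 + 2.34324 + 2.69021 + 0.787976 = 10.1176.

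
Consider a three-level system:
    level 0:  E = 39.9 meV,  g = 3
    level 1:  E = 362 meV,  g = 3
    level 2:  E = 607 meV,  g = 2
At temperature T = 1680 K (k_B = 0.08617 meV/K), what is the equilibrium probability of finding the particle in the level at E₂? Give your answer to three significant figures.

k_BT = 0.08617 × 1680 K = 144.77 meV.
Eᵢ/kT = 0.27561, 2.5005, 4.1929.
Z = Σ gᵢe^(−Eᵢ/kT) = 3·e^(−0.27561) + 3·e^(−2.5005) + 2·e^(−4.1929) = 2.2773 + 0.24613 + 0.030205 = 2.5536.
P₂ = g₂ e^(−E₂/kT) / Z = 0.030205/2.5536 = 0.0118.

0.0118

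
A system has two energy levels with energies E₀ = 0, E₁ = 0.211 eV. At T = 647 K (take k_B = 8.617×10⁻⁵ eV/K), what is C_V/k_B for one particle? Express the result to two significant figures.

k_BT = 8.617×10⁻⁵ × 647 K = 0.05575 eV.
Eᵢ/kT = 0, 3.785.
Z = Σ e^(−Eᵢ/kT) = e^(−0) + e^(−3.785) = 1.000 + 0.02271 = 1.023.
⟨E⟩ = 0.004684 eV, ⟨E²⟩ = 0.0009883 eV².
C_V/k_B = (⟨E²⟩ − ⟨E⟩²)/(kT)² = (0.0009883 − 0.00002194)/0.003108 = 0.31.

0.31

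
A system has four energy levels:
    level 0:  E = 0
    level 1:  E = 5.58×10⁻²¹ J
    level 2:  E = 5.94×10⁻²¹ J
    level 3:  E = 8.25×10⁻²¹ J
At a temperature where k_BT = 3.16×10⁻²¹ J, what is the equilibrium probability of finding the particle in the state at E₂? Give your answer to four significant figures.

0.1092

Eᵢ/kT = 0, 1.76582, 1.87975, 2.61076.
Z = Σ e^(−Eᵢ/kT) = e^(−0) + e^(−1.76582) + e^(−1.87975) + e^(−2.61076) = 1.00000 + 0.171046 + 0.152628 + 0.0734787 = 1.39715.
P₂ = e^(−E₂/kT) / Z = 0.152628/1.39715 = 0.1092.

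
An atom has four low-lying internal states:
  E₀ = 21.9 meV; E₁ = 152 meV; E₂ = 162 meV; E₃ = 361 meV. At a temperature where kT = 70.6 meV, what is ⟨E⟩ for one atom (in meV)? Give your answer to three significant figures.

Eᵢ/kT = 0.31020, 2.1530, 2.2946, 5.1133.
Z = Σ e^(−Eᵢ/kT) = e^(−0.31020) + e^(−2.1530) + e^(−2.2946) + e^(−5.1133) = 0.73330 + 0.11614 + 0.10080 + 0.0060162 = 0.95626.
⟨E⟩ = Σ Eᵢ e^(−Eᵢ/kT) / Z = (21.9·0.73330 + 152·0.11614 + 162·0.10080 + 361·0.0060162) / 0.95626 = 54.6 meV.

54.6 meV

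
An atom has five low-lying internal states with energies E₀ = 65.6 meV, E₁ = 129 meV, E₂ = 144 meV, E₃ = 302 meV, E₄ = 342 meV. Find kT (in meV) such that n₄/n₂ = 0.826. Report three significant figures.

n₄/n₂ = exp[−(E₄−E₂)/kT] = 0.826.
⇒ (E₄−E₂)/kT = ln(1/0.826) = ln(1.2107) = 0.19120.
kT = 198 meV / 0.19120 = 1040 meV.

1040 meV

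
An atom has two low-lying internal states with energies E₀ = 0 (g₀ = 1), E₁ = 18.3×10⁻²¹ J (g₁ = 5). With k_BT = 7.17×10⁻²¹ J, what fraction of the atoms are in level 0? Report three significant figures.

0.720

Eᵢ/kT = 0, 2.5523.
Z = Σ gᵢe^(−Eᵢ/kT) = 1·e^(−0) + 5·e^(−2.5523) = 1.0000 + 0.38951 = 1.3895.
P₀ = g₀ e^(−E₀/kT) / Z = 1.0000/1.3895 = 0.720.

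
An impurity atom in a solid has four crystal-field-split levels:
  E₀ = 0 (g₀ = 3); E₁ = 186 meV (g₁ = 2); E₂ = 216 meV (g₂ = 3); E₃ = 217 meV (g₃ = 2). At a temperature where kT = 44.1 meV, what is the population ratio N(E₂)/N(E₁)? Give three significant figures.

0.760

n₂/n₁ = (g₂/g₁) exp[−(E₂−E₁)/kT] = (3/2) × exp(−(30 meV)/(44.1 meV)) = (3/2) × exp(-0.68027) = 0.760.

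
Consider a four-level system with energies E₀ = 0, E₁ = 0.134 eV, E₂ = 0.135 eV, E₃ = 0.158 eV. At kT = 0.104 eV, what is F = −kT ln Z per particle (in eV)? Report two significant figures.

-0.059 eV

Eᵢ/kT = 0, 1.288, 1.298, 1.519.
Z = Σ e^(−Eᵢ/kT) = e^(−0) + e^(−1.288) + e^(−1.298) + e^(−1.519) = 1.000 + 0.2758 + 0.2731 + 0.2189 = 1.768.
F = −kT ln Z = −0.104 × ln(1.768) = −0.104 × 0.5698 = -0.059 eV.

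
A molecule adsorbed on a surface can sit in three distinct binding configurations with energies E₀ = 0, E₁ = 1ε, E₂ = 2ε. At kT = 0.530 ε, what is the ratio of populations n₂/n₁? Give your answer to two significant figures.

0.15

n₂/n₁ = exp[−(E₂−E₁)/kT] = exp(−(1ε)/(0.530ε)) = exp(-1.887) = 0.15.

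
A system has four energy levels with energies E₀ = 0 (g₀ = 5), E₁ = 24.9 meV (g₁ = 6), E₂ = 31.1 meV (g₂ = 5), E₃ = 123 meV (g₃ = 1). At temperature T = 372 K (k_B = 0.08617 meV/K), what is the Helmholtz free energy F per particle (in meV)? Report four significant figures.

k_BT = 0.08617 × 372 K = 32.0552 meV.
Eᵢ/kT = 0, 0.776785, 0.970201, 3.83713.
Z = Σ gᵢe^(−Eᵢ/kT) = 5·e^(−0) + 6·e^(−0.776785) + 5·e^(−0.970201) + 1·e^(−3.83713) = 5.00000 + 2.75929 + 1.89503 + 0.0215554 = 9.67588.
F = −kT ln Z = −32.0552 × ln(9.67588) = −32.0552 × 2.26964 = -72.75 meV.

-72.75 meV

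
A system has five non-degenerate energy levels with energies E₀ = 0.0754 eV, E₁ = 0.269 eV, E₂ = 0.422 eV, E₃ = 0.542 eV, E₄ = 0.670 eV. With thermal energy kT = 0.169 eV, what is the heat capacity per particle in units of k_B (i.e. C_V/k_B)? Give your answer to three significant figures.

0.827

Eᵢ/kT = 0.44615, 1.5917, 2.4970, 3.2071, 3.9645.
Z = Σ e^(−Eᵢ/kT) = e^(−0.44615) + e^(−1.5917) + e^(−2.4970) + e^(−3.2071) + e^(−3.9645) = 0.64009 + 0.20358 + 0.082332 + 0.040474 + 0.018978 = 0.98545.
⟨E⟩ = 0.17497 eV, ⟨E²⟩ = 0.054230 eV².
C_V/k_B = (⟨E²⟩ − ⟨E⟩²)/(kT)² = (0.054230 − 0.030615)/0.028561 = 0.827.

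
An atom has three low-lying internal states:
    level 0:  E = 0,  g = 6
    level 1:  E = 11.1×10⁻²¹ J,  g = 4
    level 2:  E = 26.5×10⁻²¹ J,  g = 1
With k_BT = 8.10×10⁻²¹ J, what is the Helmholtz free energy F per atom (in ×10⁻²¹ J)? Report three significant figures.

-15.8 ×10⁻²¹ J

Eᵢ/kT = 0, 1.3704, 3.2716.
Z = Σ gᵢe^(−Eᵢ/kT) = 6·e^(−0) + 4·e^(−1.3704) + 1·e^(−3.2716) = 6.0000 + 1.0160 + 0.037946 = 7.0539.
F = −kT ln Z = −8.10 × ln(7.0539) = −8.10 × 1.9536 = -15.8 ×10⁻²¹ J.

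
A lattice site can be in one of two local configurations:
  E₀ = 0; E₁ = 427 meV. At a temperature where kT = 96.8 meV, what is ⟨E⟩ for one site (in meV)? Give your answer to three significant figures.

5.12 meV

Eᵢ/kT = 0, 4.4112.
Z = Σ e^(−Eᵢ/kT) = e^(−0) + e^(−4.4112) = 1.0000 + 0.012141 = 1.0121.
⟨E⟩ = Σ Eᵢ e^(−Eᵢ/kT) / Z = (0·1.0000 + 427·0.012141) / 1.0121 = 5.12 meV.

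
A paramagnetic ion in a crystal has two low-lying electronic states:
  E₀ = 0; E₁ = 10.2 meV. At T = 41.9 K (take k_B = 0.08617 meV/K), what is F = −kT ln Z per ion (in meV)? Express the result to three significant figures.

-0.208 meV

k_BT = 0.08617 × 41.9 K = 3.6105 meV.
Eᵢ/kT = 0, 2.8251.
Z = Σ e^(−Eᵢ/kT) = e^(−0) + e^(−2.8251) = 1.0000 + 0.059303 = 1.0593.
F = −kT ln Z = −3.6105 × ln(1.0593) = −3.6105 × 0.057608 = -0.208 meV.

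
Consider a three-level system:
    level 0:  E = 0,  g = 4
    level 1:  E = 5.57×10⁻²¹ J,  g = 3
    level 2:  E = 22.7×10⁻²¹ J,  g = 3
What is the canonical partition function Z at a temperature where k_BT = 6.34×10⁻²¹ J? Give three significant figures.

Eᵢ/kT = 0, 0.87855, 3.5804.
Z = Σ gᵢe^(−Eᵢ/kT) = 4·e^(−0) + 3·e^(−0.87855) + 3·e^(−3.5804) = 4.0000 + 1.2462 + 0.083594 = 5.3298.

Z = 5.33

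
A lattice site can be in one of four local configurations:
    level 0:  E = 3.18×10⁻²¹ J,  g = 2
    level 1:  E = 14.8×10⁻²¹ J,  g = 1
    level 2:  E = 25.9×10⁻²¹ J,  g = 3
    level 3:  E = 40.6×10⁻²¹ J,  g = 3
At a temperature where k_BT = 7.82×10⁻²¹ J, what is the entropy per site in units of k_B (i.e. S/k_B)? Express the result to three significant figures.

Eᵢ/kT = 0.40665, 1.8926, 3.3120, 5.1918.
Z = Σ gᵢe^(−Eᵢ/kT) = 2·e^(−0.40665) + 1·e^(−1.8926) + 3·e^(−3.3120) + 3·e^(−5.1918) = 1.3318 + 0.15068 + 0.10933 + 0.016686 = 1.6085.
⟨E⟩ = Σ EᵢPᵢ = 6.2010 ×10⁻²¹ J.
S/k_B = ln Z + ⟨E⟩/kT = ln(1.6085) + 6.2010/7.82 = 0.47530 + 0.79297 = 1.27.

1.27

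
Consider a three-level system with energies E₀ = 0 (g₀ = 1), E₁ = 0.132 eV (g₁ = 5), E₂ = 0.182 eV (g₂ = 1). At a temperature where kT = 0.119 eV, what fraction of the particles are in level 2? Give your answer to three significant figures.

0.0756

Eᵢ/kT = 0, 1.1092, 1.5294.
Z = Σ gᵢe^(−Eᵢ/kT) = 1·e^(−0) + 5·e^(−1.1092) + 1·e^(−1.5294) = 1.0000 + 1.6491 + 0.21667 = 2.8658.
P₂ = g₂ e^(−E₂/kT) / Z = 0.21667/2.8658 = 0.0756.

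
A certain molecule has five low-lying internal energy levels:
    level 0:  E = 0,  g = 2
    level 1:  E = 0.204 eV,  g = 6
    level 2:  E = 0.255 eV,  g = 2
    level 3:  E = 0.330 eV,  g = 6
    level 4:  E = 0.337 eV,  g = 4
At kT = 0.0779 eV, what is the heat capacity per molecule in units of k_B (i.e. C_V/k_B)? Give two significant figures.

Eᵢ/kT = 0, 2.619, 3.273, 4.236, 4.326.
Z = Σ gᵢe^(−Eᵢ/kT) = 2·e^(−0) + 6·e^(−2.619) + 2·e^(−3.273) + 6·e^(−4.236) + 4·e^(−4.326) = 2.000 + 0.4373 + 0.07579 + 0.08679 + 0.05288 = 2.653.
⟨E⟩ = 0.05842 eV, ⟨E²⟩ = 0.01454 eV².
C_V/k_B = (⟨E²⟩ − ⟨E⟩²)/(kT)² = (0.01454 − 0.003413)/0.006068 = 1.8.

1.8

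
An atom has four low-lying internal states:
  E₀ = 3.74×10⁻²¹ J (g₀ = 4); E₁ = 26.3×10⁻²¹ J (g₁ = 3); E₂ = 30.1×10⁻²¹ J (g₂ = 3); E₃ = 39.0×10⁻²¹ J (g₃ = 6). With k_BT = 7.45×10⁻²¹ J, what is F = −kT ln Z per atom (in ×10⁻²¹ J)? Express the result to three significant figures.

Eᵢ/kT = 0.50201, 3.5302, 4.0403, 5.2349.
Z = Σ gᵢe^(−Eᵢ/kT) = 4·e^(−0.50201) + 3·e^(−3.5302) + 3·e^(−4.0403) + 6·e^(−5.2349) = 2.4213 + 0.087897 + 0.052777 + 0.031964 = 2.5939.
F = −kT ln Z = −7.45 × ln(2.5939) = −7.45 × 0.95316 = -7.10 ×10⁻²¹ J.

-7.10 ×10⁻²¹ J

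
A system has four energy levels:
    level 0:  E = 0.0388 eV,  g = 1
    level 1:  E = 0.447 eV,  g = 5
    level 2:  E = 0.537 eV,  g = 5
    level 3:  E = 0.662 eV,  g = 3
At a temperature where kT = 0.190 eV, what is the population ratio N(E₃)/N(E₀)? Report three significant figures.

0.113

n₃/n₀ = (g₃/g₀) exp[−(E₃−E₀)/kT] = (3/1) × exp(−(0.6232 eV)/(0.190 eV)) = (3/1) × exp(-3.2800) = 0.113.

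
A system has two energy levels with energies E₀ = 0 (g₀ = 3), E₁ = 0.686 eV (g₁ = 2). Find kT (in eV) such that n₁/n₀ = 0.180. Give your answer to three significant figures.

n₁/n₀ = (g₁/g₀) exp[−(E₁−E₀)/kT] = 0.180.
⇒ (E₁−E₀)/kT = ln((2/3)/0.180) = ln(3.7037) = 1.3093.
kT = 0.686 eV / 1.3093 = 0.524 eV.

0.524 eV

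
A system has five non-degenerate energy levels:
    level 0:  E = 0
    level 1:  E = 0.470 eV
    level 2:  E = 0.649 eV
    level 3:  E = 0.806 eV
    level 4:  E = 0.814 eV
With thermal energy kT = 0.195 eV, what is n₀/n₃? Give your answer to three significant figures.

62.4

n₀/n₃ = exp[−(E₀−E₃)/kT] = exp(−(-0.806 eV)/(0.195 eV)) = exp(4.1333) = 62.4.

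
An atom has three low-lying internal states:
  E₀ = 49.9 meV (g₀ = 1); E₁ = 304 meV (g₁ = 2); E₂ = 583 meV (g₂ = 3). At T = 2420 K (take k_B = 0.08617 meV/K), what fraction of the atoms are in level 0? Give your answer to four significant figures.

k_BT = 0.08617 × 2420 K = 208.531 meV.
Eᵢ/kT = 0.239293, 1.45782, 2.79575.
Z = Σ gᵢe^(−Eᵢ/kT) = 1·e^(−0.239293) + 2·e^(−1.45782) + 3·e^(−2.79575) = 0.787184 + 0.465486 + 0.183207 = 1.43588.
P₀ = g₀ e^(−E₀/kT) / Z = 0.787184/1.43588 = 0.5482.

0.5482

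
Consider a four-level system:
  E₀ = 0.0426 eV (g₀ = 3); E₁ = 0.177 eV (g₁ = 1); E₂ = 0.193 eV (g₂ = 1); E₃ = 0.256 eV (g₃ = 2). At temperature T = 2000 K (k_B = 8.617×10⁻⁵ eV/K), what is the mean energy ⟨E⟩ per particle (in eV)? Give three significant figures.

k_BT = 8.617×10⁻⁵ × 2000 K = 0.17234 eV.
Eᵢ/kT = 0.24719, 1.0270, 1.1199, 1.4854.
Z = Σ gᵢe^(−Eᵢ/kT) = 3·e^(−0.24719) + 1·e^(−1.0270) + 1·e^(−1.1199) + 2·e^(−1.4854) = 2.3430 + 0.35808 + 0.32631 + 0.45282 = 3.4802.
⟨E⟩ = Σ Eᵢ gᵢe^(−Eᵢ/kT) / Z = (0.0426·2.3430 + 0.177·0.35808 + 0.193·0.32631 + 0.256·0.45282) / 3.4802 = 0.0983 eV.

0.0983 eV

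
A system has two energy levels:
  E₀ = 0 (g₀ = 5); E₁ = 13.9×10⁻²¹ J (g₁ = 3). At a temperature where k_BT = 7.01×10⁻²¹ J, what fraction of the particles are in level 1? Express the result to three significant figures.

0.0763

Eᵢ/kT = 0, 1.9829.
Z = Σ gᵢe^(−Eᵢ/kT) = 5·e^(−0) + 3·e^(−1.9829) = 5.0000 + 0.41301 = 5.4130.
P₁ = g₁ e^(−E₁/kT) / Z = 0.41301/5.4130 = 0.0763.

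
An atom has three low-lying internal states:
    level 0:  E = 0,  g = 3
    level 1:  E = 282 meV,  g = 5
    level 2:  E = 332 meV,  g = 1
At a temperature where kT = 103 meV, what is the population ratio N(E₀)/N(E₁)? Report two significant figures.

9.3

n₀/n₁ = (g₀/g₁) exp[−(E₀−E₁)/kT] = (3/5) × exp(−(-282 meV)/(103 meV)) = (3/5) × exp(2.738) = 9.3.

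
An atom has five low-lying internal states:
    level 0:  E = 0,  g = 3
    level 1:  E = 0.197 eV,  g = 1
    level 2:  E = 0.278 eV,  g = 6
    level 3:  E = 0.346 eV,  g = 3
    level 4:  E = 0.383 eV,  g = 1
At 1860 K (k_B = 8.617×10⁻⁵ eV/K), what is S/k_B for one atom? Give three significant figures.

2.23

k_BT = 8.617×10⁻⁵ × 1860 K = 0.16028 eV.
Eᵢ/kT = 0, 1.2291, 1.7345, 2.1587, 2.3896.
Z = Σ gᵢe^(−Eᵢ/kT) = 3·e^(−0) + 1·e^(−1.2291) + 6·e^(−1.7345) + 3·e^(−2.1587) + 1·e^(−2.3896) = 3.0000 + 0.29256 + 1.0589 + 0.34643 + 0.091666 = 4.7896.
⟨E⟩ = Σ EᵢPᵢ = 0.10585 eV.
S/k_B = ln Z + ⟨E⟩/kT = ln(4.7896) + 0.10585/0.16028 = 1.5664 + 0.66041 = 2.23.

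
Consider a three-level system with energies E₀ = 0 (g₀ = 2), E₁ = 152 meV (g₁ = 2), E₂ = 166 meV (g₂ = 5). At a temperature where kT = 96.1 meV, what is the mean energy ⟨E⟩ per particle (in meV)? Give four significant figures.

63.65 meV

Eᵢ/kT = 0, 1.58169, 1.72737.
Z = Σ gᵢe^(−Eᵢ/kT) = 2·e^(−0) + 2·e^(−1.58169) + 5·e^(−1.72737) = 2.00000 + 0.411255 + 0.888756 = 3.30001.
⟨E⟩ = Σ Eᵢ gᵢe^(−Eᵢ/kT) / Z = (0·2.00000 + 152·0.411255 + 166·0.888756) / 3.30001 = 63.65 meV.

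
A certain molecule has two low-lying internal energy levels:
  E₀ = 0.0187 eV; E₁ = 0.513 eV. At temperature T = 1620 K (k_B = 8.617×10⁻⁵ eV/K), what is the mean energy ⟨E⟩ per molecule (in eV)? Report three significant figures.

0.0326 eV

k_BT = 8.617×10⁻⁵ × 1620 K = 0.13960 eV.
Eᵢ/kT = 0.13395, 3.6748.
Z = Σ e^(−Eᵢ/kT) = e^(−0.13395) + e^(−3.6748) = 0.87463 + 0.025354 = 0.89998.
⟨E⟩ = Σ Eᵢ e^(−Eᵢ/kT) / Z = (0.0187·0.87463 + 0.513·0.025354) / 0.89998 = 0.0326 eV.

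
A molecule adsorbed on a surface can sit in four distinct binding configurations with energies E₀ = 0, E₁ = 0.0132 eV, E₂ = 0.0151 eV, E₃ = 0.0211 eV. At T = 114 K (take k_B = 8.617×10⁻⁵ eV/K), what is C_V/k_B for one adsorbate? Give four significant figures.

0.6106

k_BT = 8.617×10⁻⁵ × 114 K = 0.00982338 eV.
Eᵢ/kT = 0, 1.34373, 1.53715, 2.14794.
Z = Σ e^(−Eᵢ/kT) = e^(−0) + e^(−1.34373) + e^(−1.53715) + e^(−2.14794) = 1.00000 + 0.260871 + 0.214993 + 0.116724 = 1.59259.
⟨E⟩ = 0.00574710 eV, ⟨E²⟩ = 0.0000919517 eV².
C_V/k_B = (⟨E²⟩ − ⟨E⟩²)/(kT)² = (0.0000919517 − 0.0000330292)/0.0000964988 = 0.6106.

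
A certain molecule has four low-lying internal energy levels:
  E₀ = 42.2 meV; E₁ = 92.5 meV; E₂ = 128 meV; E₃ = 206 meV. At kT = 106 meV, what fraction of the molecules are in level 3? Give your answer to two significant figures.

Eᵢ/kT = 0.3981, 0.8726, 1.208, 1.943.
Z = Σ e^(−Eᵢ/kT) = e^(−0.3981) + e^(−0.8726) + e^(−1.208) + e^(−1.943) = 0.6716 + 0.4179 + 0.2988 + 0.1433 = 1.532.
P₃ = e^(−E₃/kT) / Z = 0.1433/1.532 = 0.094.

0.094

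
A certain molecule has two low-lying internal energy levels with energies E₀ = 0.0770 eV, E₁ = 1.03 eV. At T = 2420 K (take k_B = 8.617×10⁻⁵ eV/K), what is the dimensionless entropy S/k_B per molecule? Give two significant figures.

k_BT = 8.617×10⁻⁵ × 2420 K = 0.2085 eV.
Eᵢ/kT = 0.3693, 4.940.
Z = Σ e^(−Eᵢ/kT) = e^(−0.3693) + e^(−4.940) = 0.6912 + 0.007155 = 0.6984.
⟨E⟩ = Σ EᵢPᵢ = 0.08676 eV.
S/k_B = ln Z + ⟨E⟩/kT = ln(0.6984) + 0.08676/0.2085 = -0.3590 + 0.4161 = 0.057.

0.057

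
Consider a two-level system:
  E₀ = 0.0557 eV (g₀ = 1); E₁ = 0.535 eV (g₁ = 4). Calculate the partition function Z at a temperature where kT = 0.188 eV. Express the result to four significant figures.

Eᵢ/kT = 0.296277, 2.84574.
Z = Σ gᵢe^(−Eᵢ/kT) = 1·e^(−0.296277) + 4·e^(−2.84574) = 0.743581 + 0.232365 = 0.975946.

Z = 0.9759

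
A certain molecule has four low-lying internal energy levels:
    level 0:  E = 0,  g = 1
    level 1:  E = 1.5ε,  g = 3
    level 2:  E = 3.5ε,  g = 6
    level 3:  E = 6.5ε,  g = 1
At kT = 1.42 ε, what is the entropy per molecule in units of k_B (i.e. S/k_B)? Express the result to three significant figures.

Eᵢ/kT = 0, 1.0563, 2.4648, 4.5775.
Z = Σ gᵢe^(−Eᵢ/kT) = 1·e^(−0) + 3·e^(−1.0563) + 6·e^(−2.4648) + 1·e^(−4.5775) = 1.0000 + 1.0432 + 0.51016 + 0.010281 = 2.5636.
⟨E⟩ = Σ EᵢPᵢ = 1.3330 ε.
S/k_B = ln Z + ⟨E⟩/kT = ln(2.5636) + 1.3330/1.42 = 0.94141 + 0.93873 = 1.88.

1.88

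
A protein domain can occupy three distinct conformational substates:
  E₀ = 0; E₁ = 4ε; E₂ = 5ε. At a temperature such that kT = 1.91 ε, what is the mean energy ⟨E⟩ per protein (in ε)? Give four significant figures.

0.7169 ε

Eᵢ/kT = 0, 2.09424, 2.61780.
Z = Σ e^(−Eᵢ/kT) = e^(−0) + e^(−2.09424) + e^(−2.61780) = 1.00000 + 0.123164 + 0.0729632 = 1.19613.
⟨E⟩ = Σ Eᵢ e^(−Eᵢ/kT) / Z = (0·1.00000 + 4·0.123164 + 5·0.0729632) / 1.19613 = 0.7169 ε.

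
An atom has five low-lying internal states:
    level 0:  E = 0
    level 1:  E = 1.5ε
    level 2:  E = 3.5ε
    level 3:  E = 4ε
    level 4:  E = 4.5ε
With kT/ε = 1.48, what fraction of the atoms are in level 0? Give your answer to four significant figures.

0.6362

Eᵢ/kT = 0, 1.01351, 2.36486, 2.70270, 3.04054.
Z = Σ e^(−Eᵢ/kT) = e^(−0) + e^(−1.01351) + e^(−2.36486) + e^(−2.70270) + e^(−3.04054) = 1.00000 + 0.362943 + 0.0939625 + 0.0670243 + 0.0478091 = 1.57174.
P₀ = e^(−E₀/kT) / Z = 1.00000/1.57174 = 0.6362.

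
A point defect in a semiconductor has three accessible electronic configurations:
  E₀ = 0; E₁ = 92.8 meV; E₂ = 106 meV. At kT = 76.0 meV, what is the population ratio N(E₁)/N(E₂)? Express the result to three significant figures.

n₁/n₂ = exp[−(E₁−E₂)/kT] = exp(−(-13.2 meV)/(76.0 meV)) = exp(0.17368) = 1.19.

1.19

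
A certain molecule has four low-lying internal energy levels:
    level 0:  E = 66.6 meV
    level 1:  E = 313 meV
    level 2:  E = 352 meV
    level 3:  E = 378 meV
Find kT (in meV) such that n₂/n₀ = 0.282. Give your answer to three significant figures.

225 meV

n₂/n₀ = exp[−(E₂−E₀)/kT] = 0.282.
⇒ (E₂−E₀)/kT = ln(1/0.282) = ln(3.5461) = 1.2658.
kT = 285.4 meV / 1.2658 = 225 meV.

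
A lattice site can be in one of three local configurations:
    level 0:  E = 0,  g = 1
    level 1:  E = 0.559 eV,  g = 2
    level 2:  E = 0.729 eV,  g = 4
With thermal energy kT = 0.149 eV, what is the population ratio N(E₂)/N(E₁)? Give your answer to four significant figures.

n₂/n₁ = (g₂/g₁) exp[−(E₂−E₁)/kT] = (4/2) × exp(−(0.170 eV)/(0.149 eV)) = (4/2) × exp(-1.14094) = 0.6390.

0.6390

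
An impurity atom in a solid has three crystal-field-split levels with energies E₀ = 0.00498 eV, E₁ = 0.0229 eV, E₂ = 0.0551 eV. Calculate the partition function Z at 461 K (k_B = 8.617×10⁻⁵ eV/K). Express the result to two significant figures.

Z = 1.7

k_BT = 8.617×10⁻⁵ × 461 K = 0.03972 eV.
Eᵢ/kT = 0.1254, 0.5765, 1.387.
Z = Σ e^(−Eᵢ/kT) = e^(−0.1254) + e^(−0.5765) + e^(−1.387) = 0.8821 + 0.5619 + 0.2498 = 1.694.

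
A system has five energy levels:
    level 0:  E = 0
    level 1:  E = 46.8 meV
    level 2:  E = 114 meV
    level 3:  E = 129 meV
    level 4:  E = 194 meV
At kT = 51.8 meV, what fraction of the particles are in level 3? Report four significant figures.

0.05109

Eᵢ/kT = 0, 0.903475, 2.20077, 2.49035, 3.74517.
Z = Σ e^(−Eᵢ/kT) = e^(−0) + e^(−0.903475) + e^(−2.20077) + e^(−2.49035) + e^(−3.74517) = 1.00000 + 0.405159 + 0.110718 + 0.0828810 + 0.0236316 = 1.62239.
P₃ = e^(−E₃/kT) / Z = 0.0828810/1.62239 = 0.05109.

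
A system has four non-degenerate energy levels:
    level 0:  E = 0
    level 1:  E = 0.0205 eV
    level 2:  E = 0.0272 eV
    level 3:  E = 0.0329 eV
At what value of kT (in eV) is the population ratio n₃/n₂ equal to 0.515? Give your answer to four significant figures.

n₃/n₂ = exp[−(E₃−E₂)/kT] = 0.515.
⇒ (E₃−E₂)/kT = ln(1/0.515) = ln(1.94175) = 0.663590.
kT = 0.0057 eV / 0.663590 = 0.008590 eV.

0.008590 eV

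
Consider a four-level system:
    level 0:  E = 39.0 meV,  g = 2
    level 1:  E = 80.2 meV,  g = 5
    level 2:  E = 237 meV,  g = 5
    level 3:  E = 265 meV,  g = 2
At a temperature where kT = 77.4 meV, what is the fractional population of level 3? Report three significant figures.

0.0199

Eᵢ/kT = 0.50388, 1.0362, 3.0620, 3.4238.
Z = Σ gᵢe^(−Eᵢ/kT) = 2·e^(−0.50388) + 5·e^(−1.0362) + 5·e^(−3.0620) + 2·e^(−3.4238) = 1.2084 + 1.7740 + 0.23397 + 0.065177 = 3.2815.
P₃ = g₃ e^(−E₃/kT) / Z = 0.065177/3.2815 = 0.0199.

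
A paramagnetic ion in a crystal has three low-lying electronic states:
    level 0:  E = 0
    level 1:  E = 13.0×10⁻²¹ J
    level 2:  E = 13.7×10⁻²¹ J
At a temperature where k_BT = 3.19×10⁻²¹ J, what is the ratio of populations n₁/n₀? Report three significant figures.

n₁/n₀ = exp[−(E₁−E₀)/kT] = exp(−(13.0 ×10⁻²¹ J)/(3.19 ×10⁻²¹ J)) = exp(-4.0752) = 0.0170.

0.0170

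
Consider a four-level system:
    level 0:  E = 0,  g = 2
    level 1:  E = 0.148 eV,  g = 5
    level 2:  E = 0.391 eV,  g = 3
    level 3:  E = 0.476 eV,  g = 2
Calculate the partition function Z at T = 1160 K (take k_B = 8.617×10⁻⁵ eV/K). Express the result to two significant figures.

Z = 3.2

k_BT = 8.617×10⁻⁵ × 1160 K = 0.09996 eV.
Eᵢ/kT = 0, 1.481, 3.912, 4.762.
Z = Σ gᵢe^(−Eᵢ/kT) = 2·e^(−0) + 5·e^(−1.481) + 3·e^(−3.912) + 2·e^(−4.762) = 2.000 + 1.137 + 0.06000 + 0.01710 = 3.214.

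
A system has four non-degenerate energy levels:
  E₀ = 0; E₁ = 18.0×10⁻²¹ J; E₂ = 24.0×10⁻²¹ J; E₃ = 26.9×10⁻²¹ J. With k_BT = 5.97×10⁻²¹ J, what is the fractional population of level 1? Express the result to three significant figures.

0.0455

Eᵢ/kT = 0, 3.0151, 4.0201, 4.5059.
Z = Σ e^(−Eᵢ/kT) = e^(−0) + e^(−3.0151) + e^(−4.0201) + e^(−4.5059) = 1.0000 + 0.049041 + 0.017951 + 0.011044 = 1.0780.
P₁ = e^(−E₁/kT) / Z = 0.049041/1.0780 = 0.0455.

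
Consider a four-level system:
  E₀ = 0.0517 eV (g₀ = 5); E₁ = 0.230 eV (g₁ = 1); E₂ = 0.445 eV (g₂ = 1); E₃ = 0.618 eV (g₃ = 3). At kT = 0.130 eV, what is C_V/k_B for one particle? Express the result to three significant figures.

Eᵢ/kT = 0.39769, 1.7692, 3.4231, 4.7538.
Z = Σ gᵢe^(−Eᵢ/kT) = 5·e^(−0.39769) + 1·e^(−1.7692) + 1·e^(−3.4231) + 3·e^(−4.7538) = 3.3594 + 0.17047 + 0.032611 + 0.025857 = 3.5883.
⟨E⟩ = 0.067826 eV, ⟨E²⟩ = 0.0095673 eV².
C_V/k_B = (⟨E²⟩ − ⟨E⟩²)/(kT)² = (0.0095673 − 0.0046004)/0.016900 = 0.294.

0.294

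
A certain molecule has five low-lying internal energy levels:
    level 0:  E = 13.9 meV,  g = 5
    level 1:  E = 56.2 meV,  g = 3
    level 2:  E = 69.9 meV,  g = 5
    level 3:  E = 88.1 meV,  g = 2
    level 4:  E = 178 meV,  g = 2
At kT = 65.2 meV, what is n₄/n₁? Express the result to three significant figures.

0.103

n₄/n₁ = (g₄/g₁) exp[−(E₄−E₁)/kT] = (2/3) × exp(−(121.8 meV)/(65.2 meV)) = (2/3) × exp(-1.8681) = 0.103.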